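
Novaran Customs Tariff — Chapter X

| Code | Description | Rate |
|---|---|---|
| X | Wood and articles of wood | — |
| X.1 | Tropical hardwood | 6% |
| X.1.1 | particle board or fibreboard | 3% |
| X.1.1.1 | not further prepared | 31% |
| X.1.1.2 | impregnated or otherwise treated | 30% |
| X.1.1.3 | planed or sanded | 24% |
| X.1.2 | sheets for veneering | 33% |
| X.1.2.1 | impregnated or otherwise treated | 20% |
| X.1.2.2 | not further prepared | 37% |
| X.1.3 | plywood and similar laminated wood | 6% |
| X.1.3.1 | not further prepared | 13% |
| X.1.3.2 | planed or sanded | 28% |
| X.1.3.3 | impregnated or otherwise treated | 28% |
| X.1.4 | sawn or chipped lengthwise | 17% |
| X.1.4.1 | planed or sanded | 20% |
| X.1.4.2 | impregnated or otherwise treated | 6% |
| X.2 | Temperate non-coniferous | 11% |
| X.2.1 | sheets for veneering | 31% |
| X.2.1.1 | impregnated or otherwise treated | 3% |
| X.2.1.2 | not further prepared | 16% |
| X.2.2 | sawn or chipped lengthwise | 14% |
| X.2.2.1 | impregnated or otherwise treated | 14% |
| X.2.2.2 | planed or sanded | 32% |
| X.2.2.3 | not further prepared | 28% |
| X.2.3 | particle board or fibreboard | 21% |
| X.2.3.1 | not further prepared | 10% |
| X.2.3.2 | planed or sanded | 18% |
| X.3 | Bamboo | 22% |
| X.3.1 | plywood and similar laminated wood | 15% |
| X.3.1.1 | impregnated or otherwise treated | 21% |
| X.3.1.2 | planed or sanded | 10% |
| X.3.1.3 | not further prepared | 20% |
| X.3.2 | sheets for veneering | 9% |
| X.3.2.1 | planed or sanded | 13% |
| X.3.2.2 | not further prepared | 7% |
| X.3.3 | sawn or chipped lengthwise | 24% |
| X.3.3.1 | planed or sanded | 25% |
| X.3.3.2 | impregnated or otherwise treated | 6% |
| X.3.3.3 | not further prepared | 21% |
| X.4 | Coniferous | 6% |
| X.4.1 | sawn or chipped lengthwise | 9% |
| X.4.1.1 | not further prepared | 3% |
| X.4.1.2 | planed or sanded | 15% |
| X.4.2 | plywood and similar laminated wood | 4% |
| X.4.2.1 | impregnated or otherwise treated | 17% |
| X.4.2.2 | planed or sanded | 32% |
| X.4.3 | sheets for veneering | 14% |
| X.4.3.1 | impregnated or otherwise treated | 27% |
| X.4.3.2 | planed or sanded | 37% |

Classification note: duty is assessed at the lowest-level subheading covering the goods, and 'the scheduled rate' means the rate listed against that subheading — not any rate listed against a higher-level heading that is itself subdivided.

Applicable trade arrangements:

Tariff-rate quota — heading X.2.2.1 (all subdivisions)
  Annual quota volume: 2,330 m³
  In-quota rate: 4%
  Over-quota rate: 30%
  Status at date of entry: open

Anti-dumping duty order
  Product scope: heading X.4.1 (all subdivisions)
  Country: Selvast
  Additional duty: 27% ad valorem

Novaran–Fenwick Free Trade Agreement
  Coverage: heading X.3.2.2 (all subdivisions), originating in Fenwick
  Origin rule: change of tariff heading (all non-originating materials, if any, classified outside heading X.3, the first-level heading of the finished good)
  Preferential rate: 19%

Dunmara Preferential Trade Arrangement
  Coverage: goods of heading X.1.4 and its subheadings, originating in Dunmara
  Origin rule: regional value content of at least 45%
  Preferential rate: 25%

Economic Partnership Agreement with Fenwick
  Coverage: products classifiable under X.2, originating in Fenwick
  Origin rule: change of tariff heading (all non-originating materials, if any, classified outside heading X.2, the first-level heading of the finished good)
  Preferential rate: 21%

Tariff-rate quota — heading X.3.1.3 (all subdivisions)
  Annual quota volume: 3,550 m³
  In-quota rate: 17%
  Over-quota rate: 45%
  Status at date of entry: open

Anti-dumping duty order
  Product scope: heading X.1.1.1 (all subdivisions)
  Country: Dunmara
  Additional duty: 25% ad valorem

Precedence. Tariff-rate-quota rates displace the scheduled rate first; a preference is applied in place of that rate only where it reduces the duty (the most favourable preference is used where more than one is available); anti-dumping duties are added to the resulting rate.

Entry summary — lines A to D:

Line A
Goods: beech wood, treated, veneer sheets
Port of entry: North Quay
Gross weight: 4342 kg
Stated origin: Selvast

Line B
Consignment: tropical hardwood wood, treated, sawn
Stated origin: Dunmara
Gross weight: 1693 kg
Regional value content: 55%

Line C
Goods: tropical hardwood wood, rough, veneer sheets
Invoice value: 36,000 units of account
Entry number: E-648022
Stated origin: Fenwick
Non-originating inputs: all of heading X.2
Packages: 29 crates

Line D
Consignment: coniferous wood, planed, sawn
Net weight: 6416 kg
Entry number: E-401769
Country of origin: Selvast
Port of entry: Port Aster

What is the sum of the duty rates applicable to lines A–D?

88%

Line A: beech → X.2; veneer sheets → X.2.1; treated → X.2.1.1. Scheduled 3%. No special measure applies. → 3%.
Line B: tropical hardwood → X.1; sawn → X.1.4; treated → X.1.4.2. Scheduled 6%. Dunmara agreement on X.1.4: RVC ≥ 45% → 25% available; preference 25% not lower than 6% → no reduction. → 6%.
Line C: tropical hardwood → X.1; veneer sheets → X.1.2; rough → X.1.2.2. Scheduled 37%. Fenwick agreement on X.3.2.2: X.1.2.2 not covered; Fenwick agreement on X.2: X.1.2.2 not covered. → 37%.
Line D: coniferous → X.4; sawn → X.4.1; planed → X.4.1.2. Scheduled 15%. anti-dumping (Selvast, X.4.1): +27%; total 15% + 27% = 42%. → 42%.
Sum: 3% + 6% + 37% + 42% = 88%.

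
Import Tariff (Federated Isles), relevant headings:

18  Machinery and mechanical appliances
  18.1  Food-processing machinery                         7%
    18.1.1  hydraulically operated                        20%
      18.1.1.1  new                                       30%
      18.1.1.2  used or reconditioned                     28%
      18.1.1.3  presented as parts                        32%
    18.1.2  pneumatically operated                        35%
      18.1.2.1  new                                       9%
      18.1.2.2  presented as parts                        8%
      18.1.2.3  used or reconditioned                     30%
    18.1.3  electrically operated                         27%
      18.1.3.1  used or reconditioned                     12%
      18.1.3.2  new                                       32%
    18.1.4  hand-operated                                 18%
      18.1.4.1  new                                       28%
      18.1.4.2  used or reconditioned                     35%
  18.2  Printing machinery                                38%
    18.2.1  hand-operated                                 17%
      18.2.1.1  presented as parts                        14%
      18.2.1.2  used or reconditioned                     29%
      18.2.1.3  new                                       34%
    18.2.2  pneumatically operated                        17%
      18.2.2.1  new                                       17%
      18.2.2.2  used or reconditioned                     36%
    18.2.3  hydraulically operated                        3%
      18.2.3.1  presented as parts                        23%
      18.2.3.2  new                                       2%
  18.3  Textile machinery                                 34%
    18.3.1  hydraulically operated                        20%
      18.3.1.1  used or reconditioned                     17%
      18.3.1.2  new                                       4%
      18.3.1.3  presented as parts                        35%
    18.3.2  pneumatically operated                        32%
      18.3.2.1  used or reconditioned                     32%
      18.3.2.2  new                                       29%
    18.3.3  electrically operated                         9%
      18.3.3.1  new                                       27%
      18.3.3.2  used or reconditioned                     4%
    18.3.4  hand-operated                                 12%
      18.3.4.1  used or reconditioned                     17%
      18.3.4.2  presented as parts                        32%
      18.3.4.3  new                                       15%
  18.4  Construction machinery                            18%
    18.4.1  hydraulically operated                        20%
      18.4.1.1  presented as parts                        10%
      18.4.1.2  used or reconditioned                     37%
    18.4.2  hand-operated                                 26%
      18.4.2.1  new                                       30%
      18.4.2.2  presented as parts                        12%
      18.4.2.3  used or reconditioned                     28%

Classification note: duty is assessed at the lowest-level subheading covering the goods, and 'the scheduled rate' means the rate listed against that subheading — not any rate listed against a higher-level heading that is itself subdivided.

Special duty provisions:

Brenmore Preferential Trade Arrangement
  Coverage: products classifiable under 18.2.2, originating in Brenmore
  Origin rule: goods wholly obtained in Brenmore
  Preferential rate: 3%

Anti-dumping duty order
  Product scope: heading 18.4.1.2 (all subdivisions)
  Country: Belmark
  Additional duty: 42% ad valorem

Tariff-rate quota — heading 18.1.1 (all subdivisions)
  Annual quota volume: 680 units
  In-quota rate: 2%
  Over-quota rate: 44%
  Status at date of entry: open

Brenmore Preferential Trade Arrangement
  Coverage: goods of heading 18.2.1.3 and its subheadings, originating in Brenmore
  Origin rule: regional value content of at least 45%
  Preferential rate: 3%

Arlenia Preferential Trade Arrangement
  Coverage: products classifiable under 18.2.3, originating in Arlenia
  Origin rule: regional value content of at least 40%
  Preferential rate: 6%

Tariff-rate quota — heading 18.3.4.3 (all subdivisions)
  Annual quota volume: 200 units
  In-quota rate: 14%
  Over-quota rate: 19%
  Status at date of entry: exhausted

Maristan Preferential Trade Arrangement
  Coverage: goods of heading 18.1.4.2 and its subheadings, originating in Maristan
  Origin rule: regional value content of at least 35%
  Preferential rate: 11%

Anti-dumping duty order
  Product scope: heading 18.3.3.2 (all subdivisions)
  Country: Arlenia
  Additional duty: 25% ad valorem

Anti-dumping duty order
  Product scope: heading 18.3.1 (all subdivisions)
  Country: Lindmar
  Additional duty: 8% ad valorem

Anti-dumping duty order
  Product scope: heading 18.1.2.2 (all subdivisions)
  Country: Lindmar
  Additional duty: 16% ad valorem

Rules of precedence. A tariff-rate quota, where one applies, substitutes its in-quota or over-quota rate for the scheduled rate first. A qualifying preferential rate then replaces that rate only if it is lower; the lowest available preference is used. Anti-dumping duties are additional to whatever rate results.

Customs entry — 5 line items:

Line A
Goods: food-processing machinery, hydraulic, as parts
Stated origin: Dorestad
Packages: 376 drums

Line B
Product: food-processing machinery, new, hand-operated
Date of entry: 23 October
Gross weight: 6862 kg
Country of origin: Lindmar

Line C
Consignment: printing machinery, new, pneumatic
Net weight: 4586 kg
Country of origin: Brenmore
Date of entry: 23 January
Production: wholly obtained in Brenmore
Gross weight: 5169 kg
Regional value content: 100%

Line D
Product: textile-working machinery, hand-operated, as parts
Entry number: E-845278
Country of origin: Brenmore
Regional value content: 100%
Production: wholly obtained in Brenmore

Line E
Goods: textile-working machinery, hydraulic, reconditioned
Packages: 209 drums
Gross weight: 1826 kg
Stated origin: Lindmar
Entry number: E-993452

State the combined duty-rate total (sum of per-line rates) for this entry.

90%

Line A: food-processing → 18.1; hydraulic → 18.1.1; as parts → 18.1.1.3. Scheduled 32%. quota on 18.1.1 open → in-quota 2%. → 2%.
Line B: food-processing → 18.1; hand-operated → 18.1.4; new → 18.1.4.1. Scheduled 28%. No special measure applies. → 28%.
Line C: printing → 18.2; pneumatic → 18.2.2; new → 18.2.2.1. Scheduled 17%. Brenmore agreement on 18.2.2: wholly obtained → 3% available; Brenmore agreement on 18.2.1.3: 18.2.2.1 not covered; preferential 3%. → 3%.
Line D: textile-working → 18.3; hand-operated → 18.3.4; as parts → 18.3.4.2. Scheduled 32%. Brenmore agreement on 18.2.2: 18.3.4.2 not covered; Brenmore agreement on 18.2.1.3: 18.3.4.2 not covered. → 32%.
Line E: textile-working → 18.3; hydraulic → 18.3.1; reconditioned → 18.3.1.1. Scheduled 17%. anti-dumping (Lindmar, 18.3.1): +8%; total 17% + 8% = 25%. → 25%.
Sum: 2% + 28% + 3% + 32% + 25% = 90%.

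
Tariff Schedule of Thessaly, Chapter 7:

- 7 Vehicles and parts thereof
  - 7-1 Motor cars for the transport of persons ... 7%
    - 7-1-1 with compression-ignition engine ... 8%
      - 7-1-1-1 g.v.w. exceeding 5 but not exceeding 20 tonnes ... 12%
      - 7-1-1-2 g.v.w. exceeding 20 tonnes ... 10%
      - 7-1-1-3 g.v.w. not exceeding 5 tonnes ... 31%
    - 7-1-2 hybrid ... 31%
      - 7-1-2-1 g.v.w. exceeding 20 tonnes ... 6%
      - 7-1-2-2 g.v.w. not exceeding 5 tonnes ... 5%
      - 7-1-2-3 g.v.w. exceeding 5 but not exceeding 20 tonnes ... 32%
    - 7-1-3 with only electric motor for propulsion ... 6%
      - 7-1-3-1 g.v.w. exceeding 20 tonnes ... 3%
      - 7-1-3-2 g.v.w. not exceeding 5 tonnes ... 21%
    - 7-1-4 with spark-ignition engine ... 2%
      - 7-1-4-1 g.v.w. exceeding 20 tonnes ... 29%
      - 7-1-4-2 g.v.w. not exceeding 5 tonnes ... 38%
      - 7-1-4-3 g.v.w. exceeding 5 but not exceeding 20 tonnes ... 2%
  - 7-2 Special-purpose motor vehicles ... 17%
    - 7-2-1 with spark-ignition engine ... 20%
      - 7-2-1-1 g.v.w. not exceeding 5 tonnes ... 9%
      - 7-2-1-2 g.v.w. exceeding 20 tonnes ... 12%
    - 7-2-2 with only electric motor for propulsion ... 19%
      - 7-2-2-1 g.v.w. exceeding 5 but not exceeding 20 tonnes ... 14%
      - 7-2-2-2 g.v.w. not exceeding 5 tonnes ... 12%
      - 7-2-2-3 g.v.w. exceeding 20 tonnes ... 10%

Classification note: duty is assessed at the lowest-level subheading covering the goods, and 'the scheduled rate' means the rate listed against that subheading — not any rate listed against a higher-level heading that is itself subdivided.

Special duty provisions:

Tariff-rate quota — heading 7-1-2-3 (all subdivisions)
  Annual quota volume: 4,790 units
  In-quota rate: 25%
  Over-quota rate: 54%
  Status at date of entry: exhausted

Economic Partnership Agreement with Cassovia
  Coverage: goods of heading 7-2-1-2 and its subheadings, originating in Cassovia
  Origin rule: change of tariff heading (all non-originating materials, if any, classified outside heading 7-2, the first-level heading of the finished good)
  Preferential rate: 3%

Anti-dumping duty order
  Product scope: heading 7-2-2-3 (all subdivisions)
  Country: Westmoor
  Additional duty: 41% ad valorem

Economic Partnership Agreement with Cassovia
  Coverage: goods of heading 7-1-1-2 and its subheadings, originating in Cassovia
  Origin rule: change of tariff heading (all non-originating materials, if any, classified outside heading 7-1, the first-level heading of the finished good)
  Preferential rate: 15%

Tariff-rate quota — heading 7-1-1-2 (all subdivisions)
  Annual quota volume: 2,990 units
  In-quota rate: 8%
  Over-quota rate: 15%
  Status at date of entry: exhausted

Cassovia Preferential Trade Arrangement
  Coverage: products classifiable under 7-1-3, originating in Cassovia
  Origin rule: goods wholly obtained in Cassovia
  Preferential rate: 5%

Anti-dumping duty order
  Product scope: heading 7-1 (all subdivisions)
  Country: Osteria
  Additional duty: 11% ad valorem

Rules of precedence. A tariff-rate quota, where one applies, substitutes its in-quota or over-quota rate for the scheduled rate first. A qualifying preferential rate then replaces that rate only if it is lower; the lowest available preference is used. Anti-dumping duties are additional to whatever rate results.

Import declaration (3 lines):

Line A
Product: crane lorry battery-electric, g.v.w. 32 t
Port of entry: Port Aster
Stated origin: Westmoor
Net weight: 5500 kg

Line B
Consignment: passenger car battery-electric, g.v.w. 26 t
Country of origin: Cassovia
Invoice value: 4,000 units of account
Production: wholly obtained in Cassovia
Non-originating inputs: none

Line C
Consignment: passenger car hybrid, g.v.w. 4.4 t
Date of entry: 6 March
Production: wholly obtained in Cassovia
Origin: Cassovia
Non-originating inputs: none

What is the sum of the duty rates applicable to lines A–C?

59%

Line A: crane lorry → 7-2; battery-electric → 7-2-2; g.v.w. 32 t → 7-2-2-3. Scheduled 10%. anti-dumping (Westmoor, 7-2-2-3): +41%; total 10% + 41% = 51%. → 51%.
Line B: passenger car → 7-1; battery-electric → 7-1-3; g.v.w. 26 t → 7-1-3-1. Scheduled 3%. Cassovia agreement on 7-2-1-2: 7-1-3-1 not covered; Cassovia agreement on 7-1-1-2: 7-1-3-1 not covered; Cassovia agreement on 7-1-3: wholly obtained → 5% available; preference 5% not lower than 3% → no reduction. → 3%.
Line C: passenger car → 7-1; hybrid → 7-1-2; g.v.w. 4.4 t → 7-1-2-2. Scheduled 5%. Cassovia agreement on 7-2-1-2: 7-1-2-2 not covered; Cassovia agreement on 7-1-1-2: 7-1-2-2 not covered; Cassovia agreement on 7-1-3: 7-1-2-2 not covered. → 5%.
Sum: 51% + 3% + 5% = 59%.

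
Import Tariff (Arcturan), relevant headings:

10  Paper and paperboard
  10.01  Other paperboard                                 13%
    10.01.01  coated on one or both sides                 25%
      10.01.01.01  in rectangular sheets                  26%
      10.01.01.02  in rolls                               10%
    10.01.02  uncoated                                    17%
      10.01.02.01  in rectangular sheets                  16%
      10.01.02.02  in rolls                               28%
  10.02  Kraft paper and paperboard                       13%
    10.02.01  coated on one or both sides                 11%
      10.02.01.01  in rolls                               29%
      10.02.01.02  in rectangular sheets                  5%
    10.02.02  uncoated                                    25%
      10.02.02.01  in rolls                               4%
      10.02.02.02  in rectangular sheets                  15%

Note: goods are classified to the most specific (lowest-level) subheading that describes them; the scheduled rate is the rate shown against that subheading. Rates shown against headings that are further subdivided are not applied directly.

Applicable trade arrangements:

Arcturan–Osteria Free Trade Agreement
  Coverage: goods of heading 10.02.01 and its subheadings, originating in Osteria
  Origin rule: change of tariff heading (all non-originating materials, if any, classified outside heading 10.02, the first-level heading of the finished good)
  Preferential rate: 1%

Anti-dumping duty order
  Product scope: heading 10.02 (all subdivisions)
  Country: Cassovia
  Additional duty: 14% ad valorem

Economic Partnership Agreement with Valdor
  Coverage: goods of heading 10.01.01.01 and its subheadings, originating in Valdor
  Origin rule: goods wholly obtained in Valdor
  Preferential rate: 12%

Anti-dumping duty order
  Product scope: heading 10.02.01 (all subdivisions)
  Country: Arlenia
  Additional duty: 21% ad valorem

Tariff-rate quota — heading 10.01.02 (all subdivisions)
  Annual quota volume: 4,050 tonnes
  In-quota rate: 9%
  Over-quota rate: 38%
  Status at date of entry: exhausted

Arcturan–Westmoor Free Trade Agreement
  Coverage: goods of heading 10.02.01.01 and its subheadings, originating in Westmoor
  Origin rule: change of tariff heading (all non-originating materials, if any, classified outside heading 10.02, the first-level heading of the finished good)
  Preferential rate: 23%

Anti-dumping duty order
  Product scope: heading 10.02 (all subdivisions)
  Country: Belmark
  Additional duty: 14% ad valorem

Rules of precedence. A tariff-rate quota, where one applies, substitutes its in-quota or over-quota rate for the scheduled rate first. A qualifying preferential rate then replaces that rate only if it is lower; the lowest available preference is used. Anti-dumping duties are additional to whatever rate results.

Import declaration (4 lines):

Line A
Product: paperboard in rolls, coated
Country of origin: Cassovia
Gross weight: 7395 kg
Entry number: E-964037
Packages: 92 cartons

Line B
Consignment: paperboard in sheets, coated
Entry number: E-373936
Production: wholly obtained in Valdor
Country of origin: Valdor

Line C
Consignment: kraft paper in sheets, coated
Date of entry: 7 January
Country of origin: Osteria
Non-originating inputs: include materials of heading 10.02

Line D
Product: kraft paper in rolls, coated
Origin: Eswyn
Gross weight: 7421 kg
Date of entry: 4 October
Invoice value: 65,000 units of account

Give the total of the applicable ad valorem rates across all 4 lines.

56%

Line A: paperboard → 10.01; coated → 10.01.01; in rolls → 10.01.01.02. Scheduled 10%. No special measure applies. → 10%.
Line B: paperboard → 10.01; coated → 10.01.01; in sheets → 10.01.01.01. Scheduled 26%. Valdor agreement on 10.01.01.01: wholly obtained → 12% available; preferential 12%. → 12%.
Line C: kraft paper → 10.02; coated → 10.02.01; in sheets → 10.02.01.02. Scheduled 5%. Osteria agreement on 10.02.01: CTH not met. → 5%.
Line D: kraft paper → 10.02; coated → 10.02.01; in rolls → 10.02.01.01. Scheduled 29%. No special measure applies. → 29%.
Sum: 10% + 12% + 5% + 29% = 56%.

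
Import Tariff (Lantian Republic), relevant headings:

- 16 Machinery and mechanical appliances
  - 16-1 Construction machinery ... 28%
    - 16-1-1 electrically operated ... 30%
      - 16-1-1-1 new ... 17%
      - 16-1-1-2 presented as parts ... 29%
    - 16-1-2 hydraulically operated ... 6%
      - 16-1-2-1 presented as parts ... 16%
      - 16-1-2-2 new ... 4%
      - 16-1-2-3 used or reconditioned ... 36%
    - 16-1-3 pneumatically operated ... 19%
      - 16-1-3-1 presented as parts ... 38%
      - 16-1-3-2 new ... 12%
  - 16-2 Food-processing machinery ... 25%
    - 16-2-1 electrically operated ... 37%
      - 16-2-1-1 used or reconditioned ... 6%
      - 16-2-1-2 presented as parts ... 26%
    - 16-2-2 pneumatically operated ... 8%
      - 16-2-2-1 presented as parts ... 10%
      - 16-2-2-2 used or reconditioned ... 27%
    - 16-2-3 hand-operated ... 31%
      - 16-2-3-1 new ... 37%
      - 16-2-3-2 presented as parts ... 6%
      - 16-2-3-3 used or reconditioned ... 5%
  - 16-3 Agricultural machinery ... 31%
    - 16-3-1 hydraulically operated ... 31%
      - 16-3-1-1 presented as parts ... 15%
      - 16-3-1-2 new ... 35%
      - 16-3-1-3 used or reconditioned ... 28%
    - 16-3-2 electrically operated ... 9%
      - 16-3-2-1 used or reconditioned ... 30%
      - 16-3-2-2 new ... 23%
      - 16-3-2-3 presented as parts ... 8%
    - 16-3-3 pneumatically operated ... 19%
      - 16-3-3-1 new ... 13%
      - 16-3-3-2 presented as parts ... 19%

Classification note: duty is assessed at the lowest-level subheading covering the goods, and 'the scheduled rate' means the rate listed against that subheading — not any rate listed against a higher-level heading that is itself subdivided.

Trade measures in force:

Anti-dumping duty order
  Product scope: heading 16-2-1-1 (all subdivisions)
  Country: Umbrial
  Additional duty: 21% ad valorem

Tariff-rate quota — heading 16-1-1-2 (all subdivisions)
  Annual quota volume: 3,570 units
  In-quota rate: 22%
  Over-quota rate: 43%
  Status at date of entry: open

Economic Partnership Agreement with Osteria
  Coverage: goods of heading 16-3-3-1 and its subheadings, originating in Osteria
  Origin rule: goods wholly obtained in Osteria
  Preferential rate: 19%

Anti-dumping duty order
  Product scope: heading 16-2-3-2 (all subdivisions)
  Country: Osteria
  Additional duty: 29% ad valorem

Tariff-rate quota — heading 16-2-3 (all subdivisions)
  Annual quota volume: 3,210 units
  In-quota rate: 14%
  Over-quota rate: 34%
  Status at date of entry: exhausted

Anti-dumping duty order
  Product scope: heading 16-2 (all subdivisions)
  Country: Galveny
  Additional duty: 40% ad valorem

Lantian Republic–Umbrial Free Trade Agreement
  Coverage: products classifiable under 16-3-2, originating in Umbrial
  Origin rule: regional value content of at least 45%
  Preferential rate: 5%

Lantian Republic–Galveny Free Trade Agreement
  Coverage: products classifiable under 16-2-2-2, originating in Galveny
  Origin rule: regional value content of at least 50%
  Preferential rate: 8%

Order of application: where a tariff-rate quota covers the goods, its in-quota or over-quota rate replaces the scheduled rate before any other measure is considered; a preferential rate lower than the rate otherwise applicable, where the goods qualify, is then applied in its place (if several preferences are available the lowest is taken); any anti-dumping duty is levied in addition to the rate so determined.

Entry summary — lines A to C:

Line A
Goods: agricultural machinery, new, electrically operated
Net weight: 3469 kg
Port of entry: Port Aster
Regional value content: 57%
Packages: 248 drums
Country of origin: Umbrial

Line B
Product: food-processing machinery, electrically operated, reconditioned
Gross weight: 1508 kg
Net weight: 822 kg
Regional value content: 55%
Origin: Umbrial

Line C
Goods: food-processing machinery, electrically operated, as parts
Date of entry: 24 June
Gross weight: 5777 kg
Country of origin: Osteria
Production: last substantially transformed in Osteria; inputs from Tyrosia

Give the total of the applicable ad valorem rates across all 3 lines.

Line A: agricultural → 16-3; electrically operated → 16-3-2; new → 16-3-2-2. Scheduled 23%. Umbrial agreement on 16-3-2: RVC ≥ 45% → 5% available; preferential 5%. → 5%.
Line B: food-processing → 16-2; electrically operated → 16-2-1; reconditioned → 16-2-1-1. Scheduled 6%. Umbrial agreement on 16-3-2: 16-2-1-1 not covered; anti-dumping (Umbrial, 16-2-1-1): +21%; total 6% + 21% = 27%. → 27%.
Line C: food-processing → 16-2; electrically operated → 16-2-1; as parts → 16-2-1-2. Scheduled 26%. Osteria agreement on 16-3-3-1: 16-2-1-2 not covered. → 26%.
Sum: 5% + 27% + 26% = 58%.

58%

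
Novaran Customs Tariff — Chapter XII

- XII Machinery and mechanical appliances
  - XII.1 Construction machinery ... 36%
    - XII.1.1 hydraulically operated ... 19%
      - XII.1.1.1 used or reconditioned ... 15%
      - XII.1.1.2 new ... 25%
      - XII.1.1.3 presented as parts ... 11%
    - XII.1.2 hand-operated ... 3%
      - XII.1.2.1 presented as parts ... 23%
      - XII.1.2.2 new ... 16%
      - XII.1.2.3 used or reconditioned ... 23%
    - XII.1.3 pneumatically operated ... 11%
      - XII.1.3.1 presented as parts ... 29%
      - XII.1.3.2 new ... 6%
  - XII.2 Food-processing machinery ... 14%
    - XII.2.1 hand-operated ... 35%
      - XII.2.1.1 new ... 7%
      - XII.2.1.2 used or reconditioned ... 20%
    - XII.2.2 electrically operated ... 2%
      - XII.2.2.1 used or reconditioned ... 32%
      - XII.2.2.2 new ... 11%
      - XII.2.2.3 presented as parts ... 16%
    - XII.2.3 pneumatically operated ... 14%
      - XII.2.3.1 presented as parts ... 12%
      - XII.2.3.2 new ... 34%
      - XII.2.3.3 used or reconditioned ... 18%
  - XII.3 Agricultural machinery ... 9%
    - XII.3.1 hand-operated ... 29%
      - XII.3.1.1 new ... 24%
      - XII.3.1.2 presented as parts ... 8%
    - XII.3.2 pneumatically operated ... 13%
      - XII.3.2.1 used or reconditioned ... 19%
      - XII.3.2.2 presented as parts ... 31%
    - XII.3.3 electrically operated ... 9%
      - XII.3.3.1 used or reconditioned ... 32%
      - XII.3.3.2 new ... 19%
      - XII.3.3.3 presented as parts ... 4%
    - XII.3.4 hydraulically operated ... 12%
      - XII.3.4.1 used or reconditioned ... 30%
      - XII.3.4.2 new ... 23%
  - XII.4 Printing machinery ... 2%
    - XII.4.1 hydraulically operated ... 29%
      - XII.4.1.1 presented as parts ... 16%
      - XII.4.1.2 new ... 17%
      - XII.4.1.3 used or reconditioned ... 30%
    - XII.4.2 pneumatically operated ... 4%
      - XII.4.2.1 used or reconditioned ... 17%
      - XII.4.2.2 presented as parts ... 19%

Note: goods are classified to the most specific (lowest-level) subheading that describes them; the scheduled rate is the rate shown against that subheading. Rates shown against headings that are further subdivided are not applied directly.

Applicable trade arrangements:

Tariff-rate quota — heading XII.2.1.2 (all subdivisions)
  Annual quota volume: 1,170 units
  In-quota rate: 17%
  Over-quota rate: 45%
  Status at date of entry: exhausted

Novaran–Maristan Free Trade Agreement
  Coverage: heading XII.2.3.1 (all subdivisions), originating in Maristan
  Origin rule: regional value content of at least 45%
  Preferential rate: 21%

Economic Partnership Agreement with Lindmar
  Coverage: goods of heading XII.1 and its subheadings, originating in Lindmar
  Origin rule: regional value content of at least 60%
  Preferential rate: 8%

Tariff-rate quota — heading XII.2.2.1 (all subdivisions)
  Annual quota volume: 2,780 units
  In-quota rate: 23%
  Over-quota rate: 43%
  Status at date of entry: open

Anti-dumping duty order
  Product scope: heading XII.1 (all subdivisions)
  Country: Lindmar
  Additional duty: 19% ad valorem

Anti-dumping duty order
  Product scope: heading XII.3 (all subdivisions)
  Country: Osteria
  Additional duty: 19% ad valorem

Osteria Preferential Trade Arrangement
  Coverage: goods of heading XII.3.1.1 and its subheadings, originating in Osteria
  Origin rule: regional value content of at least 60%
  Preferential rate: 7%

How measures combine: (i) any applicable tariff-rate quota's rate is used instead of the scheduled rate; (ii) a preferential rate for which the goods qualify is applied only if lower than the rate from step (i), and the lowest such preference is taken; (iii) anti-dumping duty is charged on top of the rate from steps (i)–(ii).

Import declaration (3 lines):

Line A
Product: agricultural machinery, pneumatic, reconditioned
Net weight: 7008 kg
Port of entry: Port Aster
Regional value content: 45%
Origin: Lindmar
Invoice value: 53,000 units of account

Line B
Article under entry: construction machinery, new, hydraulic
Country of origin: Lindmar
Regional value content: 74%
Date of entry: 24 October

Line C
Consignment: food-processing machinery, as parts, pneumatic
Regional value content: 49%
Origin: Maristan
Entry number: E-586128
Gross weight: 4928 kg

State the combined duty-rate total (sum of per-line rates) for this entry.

58%

Line A: agricultural → XII.3; pneumatic → XII.3.2; reconditioned → XII.3.2.1. Scheduled 19%. Lindmar agreement on XII.1: XII.3.2.1 not covered. → 19%.
Line B: construction → XII.1; hydraulic → XII.1.1; new → XII.1.1.2. Scheduled 25%. Lindmar agreement on XII.1: RVC ≥ 60% → 8% available; preferential 8%; anti-dumping (Lindmar, XII.1): +19%; total 8% + 19% = 27%. → 27%.
Line C: food-processing → XII.2; pneumatic → XII.2.3; as parts → XII.2.3.1. Scheduled 12%. Maristan agreement on XII.2.3.1: RVC ≥ 45% → 21% available; preference 21% not lower than 12% → no reduction. → 12%.
Sum: 19% + 27% + 12% = 58%.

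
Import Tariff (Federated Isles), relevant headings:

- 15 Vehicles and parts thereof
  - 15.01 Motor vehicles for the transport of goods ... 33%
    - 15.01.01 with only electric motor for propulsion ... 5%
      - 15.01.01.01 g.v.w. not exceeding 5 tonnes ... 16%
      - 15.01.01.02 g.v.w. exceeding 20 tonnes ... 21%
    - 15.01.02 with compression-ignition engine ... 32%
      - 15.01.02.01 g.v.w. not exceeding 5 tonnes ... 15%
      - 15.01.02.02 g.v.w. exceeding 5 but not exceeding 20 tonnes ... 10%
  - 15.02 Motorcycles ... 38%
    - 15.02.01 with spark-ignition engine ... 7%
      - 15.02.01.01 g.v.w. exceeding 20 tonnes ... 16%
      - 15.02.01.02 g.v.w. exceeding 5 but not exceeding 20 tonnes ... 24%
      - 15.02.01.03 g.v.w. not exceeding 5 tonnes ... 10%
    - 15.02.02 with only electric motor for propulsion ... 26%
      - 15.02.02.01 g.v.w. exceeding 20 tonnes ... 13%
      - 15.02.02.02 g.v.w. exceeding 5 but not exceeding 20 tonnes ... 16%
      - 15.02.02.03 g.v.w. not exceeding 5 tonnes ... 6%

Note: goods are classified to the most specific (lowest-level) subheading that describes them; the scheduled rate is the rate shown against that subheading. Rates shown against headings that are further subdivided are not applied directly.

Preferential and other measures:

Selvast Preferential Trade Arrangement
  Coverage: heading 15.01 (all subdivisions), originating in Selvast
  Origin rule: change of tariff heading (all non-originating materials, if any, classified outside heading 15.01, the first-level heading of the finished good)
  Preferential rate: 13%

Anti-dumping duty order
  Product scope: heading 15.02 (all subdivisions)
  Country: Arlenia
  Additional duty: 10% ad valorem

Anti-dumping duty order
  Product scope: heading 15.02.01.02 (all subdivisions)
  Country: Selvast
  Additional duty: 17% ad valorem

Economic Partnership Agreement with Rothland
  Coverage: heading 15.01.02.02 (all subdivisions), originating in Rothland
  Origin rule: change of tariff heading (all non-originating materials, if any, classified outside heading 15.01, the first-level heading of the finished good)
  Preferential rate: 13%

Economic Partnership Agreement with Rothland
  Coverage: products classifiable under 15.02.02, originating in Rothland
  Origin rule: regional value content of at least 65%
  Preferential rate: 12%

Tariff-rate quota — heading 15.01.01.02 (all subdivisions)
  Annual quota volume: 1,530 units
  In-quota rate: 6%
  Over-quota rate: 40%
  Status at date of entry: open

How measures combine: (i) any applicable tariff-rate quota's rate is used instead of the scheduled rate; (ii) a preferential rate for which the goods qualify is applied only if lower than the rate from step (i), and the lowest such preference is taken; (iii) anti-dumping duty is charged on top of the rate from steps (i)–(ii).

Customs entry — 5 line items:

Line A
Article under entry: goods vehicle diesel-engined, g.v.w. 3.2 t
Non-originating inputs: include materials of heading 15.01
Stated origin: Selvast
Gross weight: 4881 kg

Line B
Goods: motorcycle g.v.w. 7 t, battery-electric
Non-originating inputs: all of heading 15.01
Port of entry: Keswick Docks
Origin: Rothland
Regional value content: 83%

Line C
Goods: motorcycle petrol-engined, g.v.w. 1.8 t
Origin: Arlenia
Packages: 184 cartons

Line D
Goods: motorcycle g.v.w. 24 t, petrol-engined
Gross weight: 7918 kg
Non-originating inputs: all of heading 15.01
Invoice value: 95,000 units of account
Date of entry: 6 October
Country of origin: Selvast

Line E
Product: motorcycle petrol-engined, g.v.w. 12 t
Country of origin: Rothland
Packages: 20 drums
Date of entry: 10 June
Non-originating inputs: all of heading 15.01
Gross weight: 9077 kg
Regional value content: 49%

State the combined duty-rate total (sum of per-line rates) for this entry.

Line A: goods vehicle → 15.01; diesel-engined → 15.01.02; g.v.w. 3.2 t → 15.01.02.01. Scheduled 15%. Selvast agreement on 15.01: CTH not met. → 15%.
Line B: motorcycle → 15.02; battery-electric → 15.02.02; g.v.w. 7 t → 15.02.02.02. Scheduled 16%. Rothland agreement on 15.01.02.02: 15.02.02.02 not covered; Rothland agreement on 15.02.02: RVC ≥ 65% → 12% available; preferential 12%. → 12%.
Line C: motorcycle → 15.02; petrol-engined → 15.02.01; g.v.w. 1.8 t → 15.02.01.03. Scheduled 10%. anti-dumping (Arlenia, 15.02): +10%; total 10% + 10% = 20%. → 20%.
Line D: motorcycle → 15.02; petrol-engined → 15.02.01; g.v.w. 24 t → 15.02.01.01. Scheduled 16%. Selvast agreement on 15.01: 15.02.01.01 not covered. → 16%.
Line E: motorcycle → 15.02; petrol-engined → 15.02.01; g.v.w. 12 t → 15.02.01.02. Scheduled 24%. Rothland agreement on 15.01.02.02: 15.02.01.02 not covered; Rothland agreement on 15.02.02: 15.02.01.02 not covered. → 24%.
Sum: 15% + 12% + 20% + 16% + 24% = 87%.

87%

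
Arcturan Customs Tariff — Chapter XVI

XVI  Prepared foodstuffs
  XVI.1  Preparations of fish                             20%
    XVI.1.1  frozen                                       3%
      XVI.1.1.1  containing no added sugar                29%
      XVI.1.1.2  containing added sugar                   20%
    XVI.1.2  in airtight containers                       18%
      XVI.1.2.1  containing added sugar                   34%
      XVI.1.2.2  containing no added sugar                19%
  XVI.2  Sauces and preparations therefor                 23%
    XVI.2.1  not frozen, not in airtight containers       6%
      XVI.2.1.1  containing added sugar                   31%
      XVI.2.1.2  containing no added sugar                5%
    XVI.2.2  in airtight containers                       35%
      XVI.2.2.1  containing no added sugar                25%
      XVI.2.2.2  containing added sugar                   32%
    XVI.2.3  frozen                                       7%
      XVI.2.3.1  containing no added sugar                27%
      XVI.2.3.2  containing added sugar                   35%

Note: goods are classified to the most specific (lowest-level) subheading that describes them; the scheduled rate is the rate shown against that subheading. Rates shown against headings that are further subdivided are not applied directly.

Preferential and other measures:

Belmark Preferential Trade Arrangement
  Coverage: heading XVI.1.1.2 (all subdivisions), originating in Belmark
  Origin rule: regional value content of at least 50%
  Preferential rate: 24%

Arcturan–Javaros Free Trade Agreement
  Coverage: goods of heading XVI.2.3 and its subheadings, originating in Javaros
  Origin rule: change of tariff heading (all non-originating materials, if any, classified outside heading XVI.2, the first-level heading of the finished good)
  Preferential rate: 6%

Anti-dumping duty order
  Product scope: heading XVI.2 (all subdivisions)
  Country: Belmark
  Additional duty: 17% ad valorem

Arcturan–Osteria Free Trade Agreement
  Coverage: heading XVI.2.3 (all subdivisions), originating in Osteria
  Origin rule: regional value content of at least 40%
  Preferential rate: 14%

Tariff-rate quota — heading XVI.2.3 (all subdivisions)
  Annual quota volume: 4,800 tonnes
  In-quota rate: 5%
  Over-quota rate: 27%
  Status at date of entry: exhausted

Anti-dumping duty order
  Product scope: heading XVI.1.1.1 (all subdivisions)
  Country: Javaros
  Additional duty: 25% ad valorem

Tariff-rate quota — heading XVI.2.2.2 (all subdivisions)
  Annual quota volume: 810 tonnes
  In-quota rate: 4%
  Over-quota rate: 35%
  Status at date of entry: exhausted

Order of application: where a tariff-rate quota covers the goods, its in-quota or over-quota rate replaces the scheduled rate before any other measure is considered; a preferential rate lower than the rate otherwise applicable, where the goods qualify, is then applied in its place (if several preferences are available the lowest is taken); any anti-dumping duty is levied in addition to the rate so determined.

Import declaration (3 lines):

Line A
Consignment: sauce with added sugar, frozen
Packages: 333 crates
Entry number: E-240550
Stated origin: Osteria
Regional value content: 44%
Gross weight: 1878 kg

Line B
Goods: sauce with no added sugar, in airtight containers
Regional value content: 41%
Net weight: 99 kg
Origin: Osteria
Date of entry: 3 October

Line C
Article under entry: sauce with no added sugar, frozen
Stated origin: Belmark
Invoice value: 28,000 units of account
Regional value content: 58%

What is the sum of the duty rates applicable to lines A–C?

83%

Line A: sauce → XVI.2; frozen → XVI.2.3; with added sugar → XVI.2.3.2. Scheduled 35%. quota on XVI.2.3 exhausted → over-quota 27%; Osteria agreement on XVI.2.3: RVC ≥ 40% → 14% available; preferential 14%. → 14%.
Line B: sauce → XVI.2; in airtight containers → XVI.2.2; with no added sugar → XVI.2.2.1. Scheduled 25%. Osteria agreement on XVI.2.3: XVI.2.2.1 not covered. → 25%.
Line C: sauce → XVI.2; frozen → XVI.2.3; with no added sugar → XVI.2.3.1. Scheduled 27%. quota on XVI.2.3 exhausted → over-quota 27%; Belmark agreement on XVI.1.1.2: XVI.2.3.1 not covered; anti-dumping (Belmark, XVI.2): +17%; total 27% + 17% = 44%. → 44%.
Sum: 14% + 25% + 44% = 83%.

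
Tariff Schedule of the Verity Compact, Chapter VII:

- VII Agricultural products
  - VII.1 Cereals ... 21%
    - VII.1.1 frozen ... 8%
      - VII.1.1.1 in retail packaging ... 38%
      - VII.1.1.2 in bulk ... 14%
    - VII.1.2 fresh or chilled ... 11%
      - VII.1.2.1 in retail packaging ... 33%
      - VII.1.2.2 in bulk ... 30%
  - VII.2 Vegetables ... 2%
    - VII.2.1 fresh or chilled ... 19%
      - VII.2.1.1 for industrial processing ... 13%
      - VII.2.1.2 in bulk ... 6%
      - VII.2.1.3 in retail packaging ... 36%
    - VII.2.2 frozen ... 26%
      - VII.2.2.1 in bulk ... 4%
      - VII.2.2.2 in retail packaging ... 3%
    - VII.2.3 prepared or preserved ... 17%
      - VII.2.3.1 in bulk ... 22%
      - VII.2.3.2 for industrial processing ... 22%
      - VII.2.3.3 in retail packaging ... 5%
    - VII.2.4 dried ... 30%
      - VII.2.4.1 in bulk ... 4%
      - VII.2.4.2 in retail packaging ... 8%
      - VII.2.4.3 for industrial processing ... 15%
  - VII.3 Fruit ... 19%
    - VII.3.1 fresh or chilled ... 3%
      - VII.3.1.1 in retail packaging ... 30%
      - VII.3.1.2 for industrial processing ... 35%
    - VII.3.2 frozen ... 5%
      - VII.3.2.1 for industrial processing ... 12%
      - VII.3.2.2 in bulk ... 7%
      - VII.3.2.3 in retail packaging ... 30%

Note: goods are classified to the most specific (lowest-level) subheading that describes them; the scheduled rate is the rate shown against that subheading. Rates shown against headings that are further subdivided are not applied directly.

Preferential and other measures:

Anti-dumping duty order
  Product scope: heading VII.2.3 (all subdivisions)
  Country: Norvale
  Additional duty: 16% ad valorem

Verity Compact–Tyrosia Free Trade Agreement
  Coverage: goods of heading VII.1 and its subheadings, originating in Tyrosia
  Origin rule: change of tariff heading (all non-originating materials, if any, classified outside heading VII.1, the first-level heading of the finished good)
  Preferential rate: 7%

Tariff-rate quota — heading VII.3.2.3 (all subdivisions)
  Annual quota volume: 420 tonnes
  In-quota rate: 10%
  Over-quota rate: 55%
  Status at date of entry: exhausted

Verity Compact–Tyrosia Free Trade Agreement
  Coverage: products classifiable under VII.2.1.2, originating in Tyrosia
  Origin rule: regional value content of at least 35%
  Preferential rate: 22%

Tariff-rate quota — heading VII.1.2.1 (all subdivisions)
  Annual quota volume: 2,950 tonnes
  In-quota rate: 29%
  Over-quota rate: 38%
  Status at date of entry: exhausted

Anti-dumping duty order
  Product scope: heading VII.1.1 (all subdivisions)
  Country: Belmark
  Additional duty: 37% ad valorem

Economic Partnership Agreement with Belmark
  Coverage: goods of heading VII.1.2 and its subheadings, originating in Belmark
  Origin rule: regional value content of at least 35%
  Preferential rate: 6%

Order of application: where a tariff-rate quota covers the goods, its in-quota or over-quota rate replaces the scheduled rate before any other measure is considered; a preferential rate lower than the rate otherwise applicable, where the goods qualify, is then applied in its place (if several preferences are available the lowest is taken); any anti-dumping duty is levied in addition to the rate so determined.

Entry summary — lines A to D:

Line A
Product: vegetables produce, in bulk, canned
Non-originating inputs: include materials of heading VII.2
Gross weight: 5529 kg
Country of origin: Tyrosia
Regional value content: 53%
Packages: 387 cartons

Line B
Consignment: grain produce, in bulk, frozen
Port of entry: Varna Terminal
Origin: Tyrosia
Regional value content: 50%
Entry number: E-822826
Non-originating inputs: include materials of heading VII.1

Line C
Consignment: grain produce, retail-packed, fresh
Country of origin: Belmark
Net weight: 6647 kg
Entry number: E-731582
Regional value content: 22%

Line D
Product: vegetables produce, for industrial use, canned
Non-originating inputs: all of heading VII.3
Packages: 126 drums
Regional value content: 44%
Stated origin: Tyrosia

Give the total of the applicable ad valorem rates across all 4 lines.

96%

Line A: vegetables → VII.2; canned → VII.2.3; in bulk → VII.2.3.1. Scheduled 22%. Tyrosia agreement on VII.1: VII.2.3.1 not covered; Tyrosia agreement on VII.2.1.2: VII.2.3.1 not covered. → 22%.
Line B: grain → VII.1; frozen → VII.1.1; in bulk → VII.1.1.2. Scheduled 14%. Tyrosia agreement on VII.1: CTH not met; Tyrosia agreement on VII.2.1.2: VII.1.1.2 not covered. → 14%.
Line C: grain → VII.1; fresh → VII.1.2; retail-packed → VII.1.2.1. Scheduled 33%. quota on VII.1.2.1 exhausted → over-quota 38%; Belmark agreement on VII.1.2: RVC < 35%. → 38%.
Line D: vegetables → VII.2; canned → VII.2.3; for industrial use → VII.2.3.2. Scheduled 22%. Tyrosia agreement on VII.1: VII.2.3.2 not covered; Tyrosia agreement on VII.2.1.2: VII.2.3.2 not covered. → 22%.
Sum: 22% + 14% + 38% + 22% = 96%.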